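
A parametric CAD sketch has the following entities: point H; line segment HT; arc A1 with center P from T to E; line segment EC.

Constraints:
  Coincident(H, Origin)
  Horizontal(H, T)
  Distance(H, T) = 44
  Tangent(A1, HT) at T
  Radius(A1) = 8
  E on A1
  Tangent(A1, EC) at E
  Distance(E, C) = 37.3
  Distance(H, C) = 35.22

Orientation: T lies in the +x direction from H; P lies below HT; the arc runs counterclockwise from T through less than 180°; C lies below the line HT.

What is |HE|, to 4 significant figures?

37.87

H is at the origin; HT is horizontal with |HT| = 44.0 and T on the +x side, so T = (44.00, 0.000). Since A1 is tangent to HT there, PT ⟂ HT, so P = T + (0, -8) = (44.00, -8.000). Since PE ⟂ EC (tangency), |PC| = √(8.0² + 37.3²) = 38.15 regardless of where E sits on A1. So C lies on both circle(H, 35.22) and circle(P, 38.15); the below-HT intersection is C = (14.45, -32.12). E is the foot of the tangent from C: E = (37.75, -3.001).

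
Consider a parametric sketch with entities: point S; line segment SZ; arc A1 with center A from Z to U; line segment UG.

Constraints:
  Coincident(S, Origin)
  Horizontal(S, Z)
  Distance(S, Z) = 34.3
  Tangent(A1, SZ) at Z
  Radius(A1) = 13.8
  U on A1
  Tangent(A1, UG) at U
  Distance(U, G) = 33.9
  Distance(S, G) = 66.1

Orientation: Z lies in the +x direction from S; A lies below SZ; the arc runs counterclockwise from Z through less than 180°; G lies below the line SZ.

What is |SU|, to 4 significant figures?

32.37

S is at the origin; S and Z share the same y with |SZ| = 34.3 and Z on the +x side, so Z = (34.30, 0.000). A1 meets SZ tangentially, so AZ is at right angles to SZ, so A = Z + (0, -13.8) = (34.30, -13.80). Since AU ⟂ UG (tangency), |AG| = √(13.8² + 33.9²) = 36.60 regardless of where U sits on A1. So G lies on both circle(S, 66.1) and circle(A, 36.60); the below-SZ intersection is G = (44.38, -48.99). U is the foot of the tangent from G: U = (23.45, -22.32).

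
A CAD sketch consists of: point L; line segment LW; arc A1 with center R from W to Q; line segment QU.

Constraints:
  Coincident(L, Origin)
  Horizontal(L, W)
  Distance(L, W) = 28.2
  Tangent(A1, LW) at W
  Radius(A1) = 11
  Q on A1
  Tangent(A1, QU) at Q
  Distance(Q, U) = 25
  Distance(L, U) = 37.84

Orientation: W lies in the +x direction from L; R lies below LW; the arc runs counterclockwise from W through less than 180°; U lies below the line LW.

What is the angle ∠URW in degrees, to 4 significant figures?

150.7°

Checks: |RQ| = 11.00 ✓; ∠(RQ, QU) = 90.00° ✓; |QU| = 25.00 ✓; |LU| = 37.84 ✓.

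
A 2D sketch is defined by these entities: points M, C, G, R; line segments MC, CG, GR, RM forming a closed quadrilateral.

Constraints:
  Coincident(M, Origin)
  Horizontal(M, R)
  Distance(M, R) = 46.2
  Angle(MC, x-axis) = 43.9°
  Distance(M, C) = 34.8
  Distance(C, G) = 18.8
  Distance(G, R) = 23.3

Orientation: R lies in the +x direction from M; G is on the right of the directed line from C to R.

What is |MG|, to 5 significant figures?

24.143

M is at the origin; M and R share the same y with |MR| = 46.2 and R in +x, so R = (46.2, 0). MC runs at 43.9° with |MC| = 34.8, so C = (25.075, 24.130). G is determined by |CG| = 18.8 and |GR| = 23.3 together: it lies at the intersection of circle(C, 18.8) and circle(R, 23.3). With |CR| = 32.071, the foot of the radical line on CR is 13.082 from C and the perpendicular offset is √(18.8² − 13.082²) = 13.502. Taking the right-of-CR solution: G = (23.533, 5.3938).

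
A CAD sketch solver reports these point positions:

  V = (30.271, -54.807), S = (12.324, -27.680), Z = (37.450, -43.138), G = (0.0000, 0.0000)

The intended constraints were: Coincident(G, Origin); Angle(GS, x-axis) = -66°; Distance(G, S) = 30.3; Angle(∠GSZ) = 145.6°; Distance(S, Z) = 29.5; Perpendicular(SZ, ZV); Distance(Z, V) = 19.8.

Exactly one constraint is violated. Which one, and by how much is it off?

Distance(Z, V) = 19.8 — off by 6.10.

G = (0.00, 0.00) ✓; GS at -66.00° ✓; |GS| = 30.30 ✓; ∠GSZ = 145.6° ✓; |SZ| = 29.50 ✓; ∠(SZ, ZV) = 90.00° ✓; |ZV| = 13.70 ✗.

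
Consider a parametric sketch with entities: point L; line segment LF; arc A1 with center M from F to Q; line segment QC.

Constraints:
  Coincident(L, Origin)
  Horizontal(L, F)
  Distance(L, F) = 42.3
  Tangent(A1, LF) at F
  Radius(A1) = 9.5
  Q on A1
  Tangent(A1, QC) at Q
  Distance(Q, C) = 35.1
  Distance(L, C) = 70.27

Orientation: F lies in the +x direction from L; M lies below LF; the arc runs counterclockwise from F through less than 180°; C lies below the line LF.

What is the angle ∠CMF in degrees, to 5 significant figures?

159.25°

L is at the origin; LF is horizontal with |LF| = 42.3 and F on the +x side, so F = (42.300, 0.0000). The tangent condition forces MF to be normal to LF, so M = F + (0, -9.5) = (42.300, -9.5000). Since MQ ⟂ QC (tangency), |MC| = √(9.5² + 35.1²) = 36.363 regardless of where Q sits on A1. So C lies on both circle(L, 70.27) and circle(M, 36.363); the below-LF intersection is C = (55.184, -43.504). Q is the foot of the tangent from C: Q = (34.604, -15.070).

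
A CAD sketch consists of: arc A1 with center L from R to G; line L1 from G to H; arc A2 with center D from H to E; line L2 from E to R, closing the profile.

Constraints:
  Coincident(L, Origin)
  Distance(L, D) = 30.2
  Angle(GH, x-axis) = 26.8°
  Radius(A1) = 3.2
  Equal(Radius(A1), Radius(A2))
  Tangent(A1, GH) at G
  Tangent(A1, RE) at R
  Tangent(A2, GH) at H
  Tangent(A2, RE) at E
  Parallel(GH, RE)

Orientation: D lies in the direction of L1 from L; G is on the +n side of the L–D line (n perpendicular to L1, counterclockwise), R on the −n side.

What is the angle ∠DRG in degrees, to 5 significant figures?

83.951°

L is at the origin and D lies 30.2 along u from L, so D = 30.2·u = (26.956, 13.617). Tangency of A1 to both parallel lines with radius 3.2 puts G and R at L ± 3.2·n: G = (-1.4428, 2.8563), R = (1.4428, -2.8563). Then cos ∠DRG = RD·RG / (|RD||RG|), giving 83.951°.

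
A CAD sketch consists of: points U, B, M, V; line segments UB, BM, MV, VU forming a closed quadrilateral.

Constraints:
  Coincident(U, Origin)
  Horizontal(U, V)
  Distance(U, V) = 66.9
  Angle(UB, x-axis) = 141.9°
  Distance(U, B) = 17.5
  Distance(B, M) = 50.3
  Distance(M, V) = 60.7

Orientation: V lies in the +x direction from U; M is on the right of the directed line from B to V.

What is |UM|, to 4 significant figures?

34.03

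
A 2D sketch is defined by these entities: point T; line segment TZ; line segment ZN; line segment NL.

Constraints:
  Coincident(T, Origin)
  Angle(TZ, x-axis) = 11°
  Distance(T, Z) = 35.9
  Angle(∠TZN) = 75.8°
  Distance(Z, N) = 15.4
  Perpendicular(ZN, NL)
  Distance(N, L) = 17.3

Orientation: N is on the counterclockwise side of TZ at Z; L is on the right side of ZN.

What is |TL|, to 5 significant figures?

52.519

T is at the origin; TZ runs at 11.0° with length 35.9, so Z = 35.9·(cos 11.0°, sin 11.0°) = (35.240, 6.8500). ∠TZN = 75.8°, so ZN runs at 11.0° + (180° − 75.8°) = 115.20° from the x-axis; with |ZN| = 15.4, N = Z + 15.4·(cos 115.20°, sin 115.20°) = (28.683, 20.784). ZN ⟂ NL; with |NL| = 17.3 on the right of ZN, L = N + 17.3·(0.90483, 0.42578) = (44.337, 28.150). Then |TL| = |L − T| = 52.519.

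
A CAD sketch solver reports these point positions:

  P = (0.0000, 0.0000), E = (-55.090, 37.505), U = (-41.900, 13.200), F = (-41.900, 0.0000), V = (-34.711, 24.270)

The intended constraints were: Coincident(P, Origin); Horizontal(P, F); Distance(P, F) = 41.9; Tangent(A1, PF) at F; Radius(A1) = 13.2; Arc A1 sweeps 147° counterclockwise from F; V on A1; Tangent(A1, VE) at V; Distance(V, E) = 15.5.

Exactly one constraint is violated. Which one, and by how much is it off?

Distance(V, E) = 15.5 — off by 8.80.

P = (0.00, 0.00) ✓; P.y = 0.00, F.y = 0.00 ✓; |PF| = 41.90 ✓; ∠(UF, FP) = 90.00° ✓; |UF| = 13.20 ✓; bearing(U→V) − bearing(U→F) = 147.0° ✓; |UV| = 13.20 ✓; ∠(UV, VE) = 90.00° ✓; |VE| = 24.30 ✗.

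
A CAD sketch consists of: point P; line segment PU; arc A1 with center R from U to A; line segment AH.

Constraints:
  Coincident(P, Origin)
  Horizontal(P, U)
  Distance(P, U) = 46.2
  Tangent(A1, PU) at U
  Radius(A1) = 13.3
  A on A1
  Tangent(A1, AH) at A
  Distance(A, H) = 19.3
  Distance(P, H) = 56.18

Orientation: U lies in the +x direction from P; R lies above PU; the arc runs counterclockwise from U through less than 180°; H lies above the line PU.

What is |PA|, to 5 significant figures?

60.227

Checks: P.y = 0.00, U.y = 0.00 ✓; ∠(RU, UP) = 90.00° ✓; |RU| = 13.30 ✓; |RA| = 13.30 ✓; ∠(RA, AH) = 90.00° ✓; |AH| = 19.30 ✓; |PH| = 56.18 ✓.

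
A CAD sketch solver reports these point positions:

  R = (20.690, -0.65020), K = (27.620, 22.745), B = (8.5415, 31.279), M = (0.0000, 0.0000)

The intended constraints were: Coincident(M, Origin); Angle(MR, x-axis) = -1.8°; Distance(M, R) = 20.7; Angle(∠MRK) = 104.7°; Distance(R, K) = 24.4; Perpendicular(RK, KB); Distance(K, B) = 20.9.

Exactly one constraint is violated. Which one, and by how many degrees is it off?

Perpendicular(RK, KB) — off by 7.60°.

M = (0.00, 0.00) ✓; MR at -1.800° ✓; |MR| = 20.70 ✓; ∠MRK = 104.7° ✓; |RK| = 24.40 ✓; ∠(RK, KB) = 82.40° ✗; |KB| = 20.90 ✓.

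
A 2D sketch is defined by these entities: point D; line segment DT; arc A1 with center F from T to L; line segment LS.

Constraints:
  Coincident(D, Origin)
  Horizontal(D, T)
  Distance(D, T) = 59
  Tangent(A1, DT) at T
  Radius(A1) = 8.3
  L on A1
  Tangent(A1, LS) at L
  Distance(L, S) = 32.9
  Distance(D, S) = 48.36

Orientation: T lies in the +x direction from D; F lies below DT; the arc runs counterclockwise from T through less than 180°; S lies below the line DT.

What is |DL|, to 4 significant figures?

51.95

Checks: |FL| = 8.300 ✓; ∠(FL, LS) = 90.00° ✓; |LS| = 32.90 ✓; |DS| = 48.36 ✓.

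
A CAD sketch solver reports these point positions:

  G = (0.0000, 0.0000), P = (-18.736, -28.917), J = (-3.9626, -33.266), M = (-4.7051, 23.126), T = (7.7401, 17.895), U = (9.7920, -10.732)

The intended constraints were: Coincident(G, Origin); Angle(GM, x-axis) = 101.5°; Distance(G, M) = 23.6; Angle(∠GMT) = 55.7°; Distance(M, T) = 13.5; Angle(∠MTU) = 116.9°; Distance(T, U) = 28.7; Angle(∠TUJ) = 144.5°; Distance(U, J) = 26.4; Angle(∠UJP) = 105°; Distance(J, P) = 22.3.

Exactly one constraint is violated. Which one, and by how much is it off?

Distance(J, P) = 22.3 — off by 6.90.

G = (0.00, 0.00) ✓; GM at 101.5° ✓; |GM| = 23.60 ✓; ∠GMT = 55.70° ✓; |MT| = 13.50 ✓; ∠MTU = 116.9° ✓; |TU| = 28.70 ✓; ∠TUJ = 144.5° ✓; |UJ| = 26.40 ✓; ∠UJP = 105.0° ✓; |JP| = 15.40 ✗.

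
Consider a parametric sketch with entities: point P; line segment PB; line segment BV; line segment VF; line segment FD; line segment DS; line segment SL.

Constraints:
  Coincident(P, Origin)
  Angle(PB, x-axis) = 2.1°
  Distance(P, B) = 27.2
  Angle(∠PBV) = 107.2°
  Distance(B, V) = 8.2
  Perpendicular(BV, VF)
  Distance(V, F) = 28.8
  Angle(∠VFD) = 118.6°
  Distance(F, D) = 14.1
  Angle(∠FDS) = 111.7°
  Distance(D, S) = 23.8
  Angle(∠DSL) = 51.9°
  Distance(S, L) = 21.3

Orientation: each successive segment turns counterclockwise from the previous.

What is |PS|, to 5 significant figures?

15.509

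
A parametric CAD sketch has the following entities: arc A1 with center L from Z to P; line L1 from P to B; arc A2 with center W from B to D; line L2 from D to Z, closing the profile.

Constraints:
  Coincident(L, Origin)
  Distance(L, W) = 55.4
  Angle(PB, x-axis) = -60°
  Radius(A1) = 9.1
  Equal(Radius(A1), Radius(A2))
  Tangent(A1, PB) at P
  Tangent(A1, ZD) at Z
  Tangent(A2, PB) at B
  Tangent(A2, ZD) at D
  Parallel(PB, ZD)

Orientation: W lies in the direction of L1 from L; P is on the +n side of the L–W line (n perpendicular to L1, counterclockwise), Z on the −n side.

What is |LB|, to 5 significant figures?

56.142

The slot axis is L1's direction at -60.0°, so u = (cos -60.0°, sin -60.0°) = (0.50000, -0.86603) and n = (−sin -60.0°, cos -60.0°) = (0.86603, 0.50000). L is at the origin and W lies 55.4 along u from L, so W = 55.4·u = (27.700, -47.978). Tangency of A1 to both parallel lines with radius 9.1 puts P and Z at L ± 9.1·n: P = (7.8808, 4.5500), Z = (-7.8808, -4.5500). Equal radii place B and D the same way about W: B = W + 9.1·n = (35.581, -43.428), D = W − 9.1·n = (19.819, -52.528). Then |LB| = |B − L| = 56.142.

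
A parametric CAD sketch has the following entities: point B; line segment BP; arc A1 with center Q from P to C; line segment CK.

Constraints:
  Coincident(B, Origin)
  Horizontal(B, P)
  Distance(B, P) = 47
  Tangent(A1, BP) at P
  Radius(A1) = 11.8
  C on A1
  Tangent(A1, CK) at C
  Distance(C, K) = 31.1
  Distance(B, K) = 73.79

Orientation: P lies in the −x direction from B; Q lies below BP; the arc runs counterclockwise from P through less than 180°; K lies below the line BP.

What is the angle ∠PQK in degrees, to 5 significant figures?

155.97°

Checks: B = (0.00, 0.00) ✓; |QC| = 11.80 ✓; ∠(QC, CK) = 90.00° ✓; |CK| = 31.10 ✓; |BK| = 73.79 ✓.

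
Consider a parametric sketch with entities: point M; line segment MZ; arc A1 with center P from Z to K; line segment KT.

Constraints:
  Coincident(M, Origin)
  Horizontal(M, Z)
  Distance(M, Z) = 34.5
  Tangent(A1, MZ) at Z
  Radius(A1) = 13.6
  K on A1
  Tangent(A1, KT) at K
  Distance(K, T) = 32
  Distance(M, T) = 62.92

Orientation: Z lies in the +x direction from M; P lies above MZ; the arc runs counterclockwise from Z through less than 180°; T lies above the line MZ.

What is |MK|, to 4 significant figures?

50.56

M is at the origin; MZ is horizontal with |MZ| = 34.5 and Z on the +x side, so Z = (34.50, 0.000). Since A1 is tangent to MZ there, PZ ⟂ MZ, so P = Z + (0, 13.6) = (34.50, 13.60). Since PK ⟂ KT (tangency), |PT| = √(13.6² + 32.0²) = 34.77 regardless of where K sits on A1. So T lies on both circle(M, 62.92) and circle(P, 34.77); the above-MZ intersection is T = (40.96, 47.77). K is the foot of the tangent from T: K = (47.79, 16.50).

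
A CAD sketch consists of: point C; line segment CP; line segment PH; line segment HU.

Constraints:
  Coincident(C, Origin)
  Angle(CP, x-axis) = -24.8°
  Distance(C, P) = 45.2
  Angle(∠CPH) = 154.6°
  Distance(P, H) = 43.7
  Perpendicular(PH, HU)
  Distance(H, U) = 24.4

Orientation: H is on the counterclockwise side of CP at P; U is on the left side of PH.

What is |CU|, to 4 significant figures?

84.68

C is at the origin; CP runs at -24.8° with length 45.2, so P = 45.2·(cos -24.8°, sin -24.8°) = (41.03, -18.96). ∠CPH = 154.6°, so PH runs at -24.8° + (180° − 154.6°) = 0.6000° from the x-axis; with |PH| = 43.7, H = P + 43.7·(cos 0.6000°, sin 0.6000°) = (84.73, -18.50). PH is perpendicular to HU; with |HU| = 24.4 on the left of PH, U = H + 24.4·(-0.01047, 0.9999) = (84.47, 5.897). Then |CU| = |U − C| = 84.68.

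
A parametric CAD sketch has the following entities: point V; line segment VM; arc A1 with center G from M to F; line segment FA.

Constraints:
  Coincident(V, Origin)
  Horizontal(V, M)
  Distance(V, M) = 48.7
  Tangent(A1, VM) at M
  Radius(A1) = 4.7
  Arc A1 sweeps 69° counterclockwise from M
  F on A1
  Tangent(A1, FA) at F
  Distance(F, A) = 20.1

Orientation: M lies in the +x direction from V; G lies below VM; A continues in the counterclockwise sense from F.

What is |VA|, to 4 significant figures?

43.03

V is at the origin; V and M share the same y with |VM| = 48.7 and M on the +x side, so M = (48.70, 0.000). The tangent condition forces GM to be normal to VM, so G = M + (0, -4.7) = (48.70, -4.700). On A1, M sits at bearing 90° from G; a 69° counterclockwise sweep puts F at bearing 159°, so F = G + 4.7·(cos 159°, sin 159°) = (44.31, -3.016). Tangency of A1 to FA means the radius GF is perpendicular to FA, so FA runs along (−sin 159°, cos 159°); with |FA| = 20.1, A = (37.11, -21.78). Then |VA| = |A − V| = 43.03.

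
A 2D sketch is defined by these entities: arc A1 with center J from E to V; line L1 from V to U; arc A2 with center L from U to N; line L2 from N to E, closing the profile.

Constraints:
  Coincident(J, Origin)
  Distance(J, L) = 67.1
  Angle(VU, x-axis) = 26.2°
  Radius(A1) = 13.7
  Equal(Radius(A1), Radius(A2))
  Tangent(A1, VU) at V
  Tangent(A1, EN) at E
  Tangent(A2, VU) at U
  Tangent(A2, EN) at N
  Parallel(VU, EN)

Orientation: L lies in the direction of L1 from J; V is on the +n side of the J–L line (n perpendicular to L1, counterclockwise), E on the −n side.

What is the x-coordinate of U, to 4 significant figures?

54.16

Tangency of A1 to both parallel lines with radius 13.7 puts V and E at J ± 13.7·n: V = (-6.049, 12.29), E = (6.049, -12.29). Equal radii place U and N the same way about L: U = L + 13.7·n = (54.16, 41.92), N = L − 13.7·n = (66.25, 17.33). So U.x = 54.16.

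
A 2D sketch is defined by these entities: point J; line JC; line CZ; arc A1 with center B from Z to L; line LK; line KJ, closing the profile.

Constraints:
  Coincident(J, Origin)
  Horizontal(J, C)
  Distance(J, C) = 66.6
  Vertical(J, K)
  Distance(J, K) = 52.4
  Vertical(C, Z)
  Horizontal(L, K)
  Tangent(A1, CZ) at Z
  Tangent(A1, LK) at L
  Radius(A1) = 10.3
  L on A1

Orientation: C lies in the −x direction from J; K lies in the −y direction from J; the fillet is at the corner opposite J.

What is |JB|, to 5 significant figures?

70.300

J and K share the same x with |JK| = 52.4 and K on the −y side, so K = (0.0000, -52.400). The virtual corner opposite J is at (-66.600, -52.400). Tangency of A1 to CZ means the radius BZ is perpendicular to CZ and A1 meets LK tangentially, so BL is at right angles to LK, with radius 10.3, so the center B sits 10.3 in from both sides at B = (-56.300, -42.100). Then |JB| = |B − J| = 70.300.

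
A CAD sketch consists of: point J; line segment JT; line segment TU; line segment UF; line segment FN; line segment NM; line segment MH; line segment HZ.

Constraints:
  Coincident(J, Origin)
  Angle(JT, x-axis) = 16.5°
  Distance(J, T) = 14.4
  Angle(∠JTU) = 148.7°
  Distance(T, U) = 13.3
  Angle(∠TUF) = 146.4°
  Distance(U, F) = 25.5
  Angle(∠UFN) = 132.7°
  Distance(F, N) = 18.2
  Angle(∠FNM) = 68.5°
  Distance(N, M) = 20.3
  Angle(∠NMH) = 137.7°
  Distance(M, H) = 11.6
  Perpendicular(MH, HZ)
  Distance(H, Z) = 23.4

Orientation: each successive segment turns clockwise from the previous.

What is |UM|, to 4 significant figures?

28.05

∠UFN = 132.7° gives FN at -95.70° from the x-axis; with |FN| = 18.2, N = (41.79, -36.49). ∠FNM = 68.5° gives NM at 152.8° from the x-axis; with |NM| = 20.3, M = (23.73, -27.21). Then |UM| = |M − U| = 28.05.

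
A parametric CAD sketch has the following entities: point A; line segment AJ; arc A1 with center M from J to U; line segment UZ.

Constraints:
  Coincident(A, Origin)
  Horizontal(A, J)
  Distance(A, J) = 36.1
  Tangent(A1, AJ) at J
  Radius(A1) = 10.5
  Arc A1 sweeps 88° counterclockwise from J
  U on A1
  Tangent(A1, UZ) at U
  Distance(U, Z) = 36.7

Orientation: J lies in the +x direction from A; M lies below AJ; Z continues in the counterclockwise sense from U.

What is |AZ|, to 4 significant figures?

52.75

On A1, J sits at bearing 90° from M; an 88° counterclockwise sweep puts U at bearing 178°, so U = M + 10.5·(cos 178°, sin 178°) = (25.61, -10.13). Tangency of A1 to UZ means the radius MU is perpendicular to UZ, so UZ runs along (−sin 178°, cos 178°); with |UZ| = 36.7, Z = (24.33, -46.81). Then |AZ| = |Z − A| = 52.75.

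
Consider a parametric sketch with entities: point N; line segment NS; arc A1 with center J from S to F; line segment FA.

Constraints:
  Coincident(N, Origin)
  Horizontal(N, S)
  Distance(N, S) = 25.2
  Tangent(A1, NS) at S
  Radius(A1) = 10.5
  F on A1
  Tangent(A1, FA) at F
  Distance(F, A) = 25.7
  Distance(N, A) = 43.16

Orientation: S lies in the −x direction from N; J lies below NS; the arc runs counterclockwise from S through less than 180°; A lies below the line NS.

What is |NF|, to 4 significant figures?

37.71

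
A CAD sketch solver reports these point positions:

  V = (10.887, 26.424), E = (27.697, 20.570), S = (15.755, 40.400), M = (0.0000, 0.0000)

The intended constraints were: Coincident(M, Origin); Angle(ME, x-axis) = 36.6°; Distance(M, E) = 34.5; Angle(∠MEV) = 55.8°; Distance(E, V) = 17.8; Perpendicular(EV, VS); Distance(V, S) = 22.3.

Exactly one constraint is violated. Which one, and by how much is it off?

Distance(V, S) = 22.3 — off by 7.50.

M = (0.00, 0.00) ✓; ME at 36.60° ✓; |ME| = 34.50 ✓; ∠MEV = 55.80° ✓; |EV| = 17.80 ✓; ∠(EV, VS) = 90.00° ✓; |VS| = 14.80 ✗.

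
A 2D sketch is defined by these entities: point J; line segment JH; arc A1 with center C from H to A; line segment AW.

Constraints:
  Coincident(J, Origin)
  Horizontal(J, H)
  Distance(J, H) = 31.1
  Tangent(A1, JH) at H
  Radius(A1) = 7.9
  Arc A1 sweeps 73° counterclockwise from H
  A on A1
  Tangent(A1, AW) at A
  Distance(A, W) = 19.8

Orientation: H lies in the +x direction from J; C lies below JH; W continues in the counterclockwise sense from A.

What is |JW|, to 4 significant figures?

30.28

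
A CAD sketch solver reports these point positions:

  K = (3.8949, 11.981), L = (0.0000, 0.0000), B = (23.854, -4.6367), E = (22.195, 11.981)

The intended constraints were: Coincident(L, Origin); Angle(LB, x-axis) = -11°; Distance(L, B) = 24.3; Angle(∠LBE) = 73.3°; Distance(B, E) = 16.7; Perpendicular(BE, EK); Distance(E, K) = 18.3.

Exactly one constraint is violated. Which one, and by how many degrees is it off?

Perpendicular(BE, EK) — off by 5.70°.

L = (0.00, 0.00) ✓; LB at -11.00° ✓; |LB| = 24.30 ✓; ∠LBE = 73.30° ✓; |BE| = 16.70 ✓; ∠(BE, EK) = 84.30° ✗; |EK| = 18.30 ✓.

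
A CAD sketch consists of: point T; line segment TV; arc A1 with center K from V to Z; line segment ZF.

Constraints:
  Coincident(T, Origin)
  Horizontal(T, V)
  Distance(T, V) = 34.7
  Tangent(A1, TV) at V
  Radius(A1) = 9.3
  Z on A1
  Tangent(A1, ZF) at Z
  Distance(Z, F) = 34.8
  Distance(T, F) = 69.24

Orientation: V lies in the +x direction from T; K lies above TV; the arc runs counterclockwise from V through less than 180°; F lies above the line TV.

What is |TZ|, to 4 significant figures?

43.15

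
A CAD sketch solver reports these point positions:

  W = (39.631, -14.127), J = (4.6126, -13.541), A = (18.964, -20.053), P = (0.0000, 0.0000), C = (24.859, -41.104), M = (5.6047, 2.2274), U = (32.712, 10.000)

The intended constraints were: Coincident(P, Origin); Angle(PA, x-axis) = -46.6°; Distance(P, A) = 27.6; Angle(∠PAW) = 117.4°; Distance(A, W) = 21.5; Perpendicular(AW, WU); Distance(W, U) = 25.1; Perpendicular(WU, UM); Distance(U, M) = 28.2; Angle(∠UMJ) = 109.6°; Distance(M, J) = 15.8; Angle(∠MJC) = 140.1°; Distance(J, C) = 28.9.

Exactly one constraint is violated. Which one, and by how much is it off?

Distance(J, C) = 28.9 — off by 5.30.

P = (0.00, 0.00) ✓; PA at -46.60° ✓; |PA| = 27.60 ✓; ∠PAW = 117.4° ✓; |AW| = 21.50 ✓; ∠(AW, WU) = 90.00° ✓; |WU| = 25.10 ✓; ∠(WU, UM) = 90.00° ✓; |UM| = 28.20 ✓; ∠UMJ = 109.6° ✓; |MJ| = 15.80 ✓; ∠MJC = 140.1° ✓; |JC| = 34.20 ✗.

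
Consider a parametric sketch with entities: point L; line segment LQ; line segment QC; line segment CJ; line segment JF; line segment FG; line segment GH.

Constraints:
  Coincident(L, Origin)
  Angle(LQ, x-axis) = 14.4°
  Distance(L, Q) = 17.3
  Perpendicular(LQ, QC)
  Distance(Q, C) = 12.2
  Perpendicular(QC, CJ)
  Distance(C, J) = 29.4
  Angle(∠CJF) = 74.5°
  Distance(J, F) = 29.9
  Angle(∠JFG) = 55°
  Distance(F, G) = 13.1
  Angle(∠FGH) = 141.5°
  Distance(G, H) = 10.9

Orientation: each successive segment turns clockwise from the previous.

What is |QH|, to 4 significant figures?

13.62

∠JFG = 55.0° gives FG at -36.10° from the x-axis; with |FG| = 13.1, G = (2.473, 7.350). ∠FGH = 141.5° gives GH at -74.60° from the x-axis; with |GH| = 10.9, H = (5.367, -3.158). Then |QH| = |H − Q| = 13.62.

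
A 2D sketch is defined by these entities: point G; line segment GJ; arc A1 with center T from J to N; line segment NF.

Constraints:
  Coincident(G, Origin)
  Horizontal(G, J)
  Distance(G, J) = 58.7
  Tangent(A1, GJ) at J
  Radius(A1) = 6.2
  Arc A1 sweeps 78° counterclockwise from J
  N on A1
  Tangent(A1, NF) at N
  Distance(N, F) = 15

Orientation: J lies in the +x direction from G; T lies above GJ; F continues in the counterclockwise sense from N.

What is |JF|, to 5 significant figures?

21.629

G is at the origin; G and J share the same y with |GJ| = 58.7 and J on the +x side, so J = (58.700, 0.0000). Tangency of A1 to GJ means the radius TJ is perpendicular to GJ, so T = J + (0, 6.2) = (58.700, 6.2000). On A1, J sits at bearing -90° from T; a 78° counterclockwise sweep puts N at bearing -12°, so N = T + 6.2·(cos -12°, sin -12°) = (64.765, 4.9109). Since A1 is tangent to NF there, TN ⟂ NF, so NF runs along (−sin -12°, cos -12°); with |NF| = 15.0, F = (67.883, 19.583). Then |JF| = |F − J| = 21.629.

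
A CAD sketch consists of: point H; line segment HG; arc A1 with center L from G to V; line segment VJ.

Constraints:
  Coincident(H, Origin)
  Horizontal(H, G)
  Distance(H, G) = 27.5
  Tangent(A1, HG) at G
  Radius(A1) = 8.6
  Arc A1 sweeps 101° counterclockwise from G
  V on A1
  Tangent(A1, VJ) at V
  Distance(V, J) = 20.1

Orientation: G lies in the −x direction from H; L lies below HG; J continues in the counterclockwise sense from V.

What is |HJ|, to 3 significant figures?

43.9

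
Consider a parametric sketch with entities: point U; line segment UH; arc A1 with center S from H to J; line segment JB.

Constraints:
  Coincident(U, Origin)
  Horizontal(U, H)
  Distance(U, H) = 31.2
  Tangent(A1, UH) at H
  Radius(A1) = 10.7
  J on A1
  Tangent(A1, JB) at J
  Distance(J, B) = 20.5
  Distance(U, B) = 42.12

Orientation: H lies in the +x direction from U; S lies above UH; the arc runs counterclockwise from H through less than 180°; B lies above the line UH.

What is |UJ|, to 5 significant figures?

43.099

Checks: |SJ| = 10.70 ✓; ∠(SJ, JB) = 90.00° ✓; |JB| = 20.50 ✓; |UB| = 42.12 ✓.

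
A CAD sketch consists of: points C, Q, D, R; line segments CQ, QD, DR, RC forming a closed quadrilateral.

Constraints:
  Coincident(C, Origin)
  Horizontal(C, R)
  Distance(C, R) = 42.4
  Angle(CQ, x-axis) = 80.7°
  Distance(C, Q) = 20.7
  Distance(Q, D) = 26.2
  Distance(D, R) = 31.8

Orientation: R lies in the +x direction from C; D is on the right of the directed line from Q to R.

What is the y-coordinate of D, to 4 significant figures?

-4.647

Checks: |CR| = 42.40 ✓; |CQ| = 20.70 ✓; |QD| = 26.20 ✓; |DR| = 31.80 ✓.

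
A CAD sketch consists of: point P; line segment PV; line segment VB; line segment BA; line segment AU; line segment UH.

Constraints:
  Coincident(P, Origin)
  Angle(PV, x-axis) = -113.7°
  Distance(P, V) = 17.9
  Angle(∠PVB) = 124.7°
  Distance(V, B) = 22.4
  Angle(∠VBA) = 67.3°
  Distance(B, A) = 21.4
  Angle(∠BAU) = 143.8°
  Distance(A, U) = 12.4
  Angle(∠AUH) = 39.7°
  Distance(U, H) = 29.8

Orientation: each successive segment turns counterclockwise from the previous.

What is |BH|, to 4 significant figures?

9.293

∠BAU = 143.8° gives AU at 90.50° from the x-axis; with |AU| = 12.4, U = (16.92, -5.691). ∠AUH = 39.7° gives UH at -129.2° from the x-axis; with |UH| = 29.8, H = (-1.912, -28.78). Then |BH| = |H − B| = 9.293.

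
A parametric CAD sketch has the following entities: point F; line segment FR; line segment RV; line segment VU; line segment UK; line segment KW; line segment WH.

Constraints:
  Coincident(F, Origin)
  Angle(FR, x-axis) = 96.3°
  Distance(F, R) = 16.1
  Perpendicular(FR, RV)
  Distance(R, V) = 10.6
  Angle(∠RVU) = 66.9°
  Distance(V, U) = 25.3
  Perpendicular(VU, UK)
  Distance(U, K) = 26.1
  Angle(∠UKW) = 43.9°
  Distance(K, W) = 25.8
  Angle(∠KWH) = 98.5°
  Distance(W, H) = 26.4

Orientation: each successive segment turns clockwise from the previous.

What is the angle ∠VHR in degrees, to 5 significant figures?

20.418°

F is at the origin; FR runs at 96.3° with length 16.1, so R = (-1.7667, 16.003). FR is perpendicular to RV, so RV runs at 6.3000°; with |RV| = 10.6, V = (8.7693, 17.166). ∠RVU = 66.9° gives VU at -106.80° from the x-axis; with |VU| = 25.3, U = (1.4568, -7.0542). The perpendicularity gives UK at right angles to VU, so UK runs at 163.20°; with |UK| = 26.1, K = (-23.529, 0.48950). ∠UKW = 43.9° gives KW at 27.100° from the x-axis; with |KW| = 25.8, W = (-0.56179, 12.243). ∠KWH = 98.5° gives WH at -54.400° from the x-axis; with |WH| = 26.4, H = (14.806, -9.2233). Then cos ∠VHR = HV·HR / (|HV||HR|), giving 20.418°.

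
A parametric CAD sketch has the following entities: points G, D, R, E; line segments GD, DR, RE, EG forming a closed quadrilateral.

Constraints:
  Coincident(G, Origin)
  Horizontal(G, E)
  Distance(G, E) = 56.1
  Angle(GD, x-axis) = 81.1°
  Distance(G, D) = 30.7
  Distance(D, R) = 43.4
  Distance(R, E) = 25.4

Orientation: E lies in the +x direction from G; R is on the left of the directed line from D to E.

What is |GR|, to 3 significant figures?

53.4

G is at the origin; G and E share the same y with |GE| = 56.1 and E in +x, so E = (56.1, 0). GD runs at 81.1° with |GD| = 30.7, so D = (4.75, 30.3). R is determined by |DR| = 43.4 and |RE| = 25.4 together: it lies at the intersection of circle(D, 43.4) and circle(E, 25.4). With |DE| = 59.6, the foot of the radical line on DE is 40.2 from D and the perpendicular offset is √(43.4² − 40.2²) = 16.4. Taking the left-of-DE solution: R = (47.7, 24.0).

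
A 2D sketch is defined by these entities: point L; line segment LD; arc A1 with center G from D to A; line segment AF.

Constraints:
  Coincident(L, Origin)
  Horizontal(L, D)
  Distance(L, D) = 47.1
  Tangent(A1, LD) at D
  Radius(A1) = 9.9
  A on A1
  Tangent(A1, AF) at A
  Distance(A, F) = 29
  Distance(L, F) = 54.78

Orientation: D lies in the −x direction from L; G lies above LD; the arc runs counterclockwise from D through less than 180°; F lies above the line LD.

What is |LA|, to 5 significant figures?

38.592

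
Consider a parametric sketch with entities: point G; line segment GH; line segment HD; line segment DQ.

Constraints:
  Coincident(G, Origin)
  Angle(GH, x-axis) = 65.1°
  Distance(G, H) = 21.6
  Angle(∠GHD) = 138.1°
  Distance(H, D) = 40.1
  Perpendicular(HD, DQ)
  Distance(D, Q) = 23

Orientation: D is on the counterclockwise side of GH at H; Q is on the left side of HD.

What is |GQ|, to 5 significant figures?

56.828

G is at the origin; GH runs at 65.1° with length 21.6, so H = 21.6·(cos 65.1°, sin 65.1°) = (9.0944, 19.592). ∠GHD = 138.1°, so HD runs at 65.1° + (180° − 138.1°) = 107.00° from the x-axis; with |HD| = 40.1, D = H + 40.1·(cos 107.00°, sin 107.00°) = (-2.6297, 57.940). HD is perpendicular to DQ; with |DQ| = 23.0 on the left of HD, Q = D + 23.0·(-0.95630, -0.29237) = (-24.625, 51.215). Then |GQ| = |Q − G| = 56.828.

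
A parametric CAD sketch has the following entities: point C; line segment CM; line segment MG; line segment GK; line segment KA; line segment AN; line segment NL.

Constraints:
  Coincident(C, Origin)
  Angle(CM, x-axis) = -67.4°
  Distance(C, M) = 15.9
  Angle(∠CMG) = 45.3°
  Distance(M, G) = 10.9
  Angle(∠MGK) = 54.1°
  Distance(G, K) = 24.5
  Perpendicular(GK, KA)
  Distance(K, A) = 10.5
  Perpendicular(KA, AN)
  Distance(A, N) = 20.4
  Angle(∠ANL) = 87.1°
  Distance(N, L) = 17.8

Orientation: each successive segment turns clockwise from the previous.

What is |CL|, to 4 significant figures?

4.010

C is at the origin; CM runs at -67.4° with length 15.9, so M = (6.110, -14.68). ∠CMG = 45.3° gives MG at 157.9° from the x-axis; with |MG| = 10.9, G = (-3.989, -10.58). ∠MGK = 54.1° gives GK at 32.00° from the x-axis; with |GK| = 24.5, K = (16.79, 2.405). The perpendicularity gives KA at right angles to GK, so KA runs at -58.00°; with |KA| = 10.5, A = (22.35, -6.500). The perpendicularity gives AN at right angles to KA, so AN runs at -148.0°; with |AN| = 20.4, N = (5.052, -17.31). ∠ANL = 87.1° gives NL at 119.1° from the x-axis; with |NL| = 17.8, L = (-3.604, -1.757). Then |CL| = |L − C| = 4.010.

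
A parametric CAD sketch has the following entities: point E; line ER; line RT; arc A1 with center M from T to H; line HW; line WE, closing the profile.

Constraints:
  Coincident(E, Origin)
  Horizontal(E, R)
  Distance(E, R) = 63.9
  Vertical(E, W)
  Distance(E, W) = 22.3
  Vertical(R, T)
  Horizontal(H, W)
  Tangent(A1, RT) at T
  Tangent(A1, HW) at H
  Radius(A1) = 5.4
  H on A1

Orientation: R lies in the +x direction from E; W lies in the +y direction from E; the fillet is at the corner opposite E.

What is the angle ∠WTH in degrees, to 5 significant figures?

40.170°

E is at the origin; ER is horizontal with |ER| = 63.9 and R on the +x side, so R = (63.900, 0.0000). E and W share the same x with |EW| = 22.3 and W on the +y side, so W = (0.0000, 22.300). The virtual corner opposite E is at (63.900, 22.300). The tangent condition forces MT to be normal to RT and since A1 is tangent to HW there, MH ⟂ HW, with radius 5.4, so the center M sits 5.4 in from both sides at M = (58.500, 16.900). That places the tangent points at T = (63.900, 16.900) on RT and H = (58.500, 22.300) on HW. Then cos ∠WTH = TW·TH / (|TW||TH|), giving 40.170°.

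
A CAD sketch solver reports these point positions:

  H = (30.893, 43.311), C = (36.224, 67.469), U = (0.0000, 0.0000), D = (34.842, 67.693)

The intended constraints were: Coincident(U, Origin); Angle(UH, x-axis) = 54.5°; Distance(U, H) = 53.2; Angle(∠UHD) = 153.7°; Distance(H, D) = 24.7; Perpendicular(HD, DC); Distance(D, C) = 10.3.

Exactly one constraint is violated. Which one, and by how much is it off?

Distance(D, C) = 10.3 — off by 8.90.

U = (0.00, 0.00) ✓; UH at 54.50° ✓; |UH| = 53.20 ✓; ∠UHD = 153.7° ✓; |HD| = 24.70 ✓; ∠(HD, DC) = 90.01° ✓; |DC| = 1.400 ✗.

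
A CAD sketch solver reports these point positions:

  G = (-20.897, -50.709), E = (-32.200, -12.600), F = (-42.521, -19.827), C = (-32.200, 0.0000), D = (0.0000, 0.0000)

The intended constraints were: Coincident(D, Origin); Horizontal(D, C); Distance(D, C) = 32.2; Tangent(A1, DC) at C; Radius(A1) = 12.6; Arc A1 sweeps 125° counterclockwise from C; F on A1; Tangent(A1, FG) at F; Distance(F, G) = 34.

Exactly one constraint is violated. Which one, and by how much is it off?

Distance(F, G) = 34 — off by 3.70.

D = (0.00, 0.00) ✓; D.y = 0.00, C.y = 0.00 ✓; |DC| = 32.20 ✓; ∠(EC, CD) = 90.00° ✓; |EC| = 12.60 ✓; bearing(E→F) − bearing(E→C) = 125.0° ✓; |EF| = 12.60 ✓; ∠(EF, FG) = 90.00° ✓; |FG| = 37.70 ✗.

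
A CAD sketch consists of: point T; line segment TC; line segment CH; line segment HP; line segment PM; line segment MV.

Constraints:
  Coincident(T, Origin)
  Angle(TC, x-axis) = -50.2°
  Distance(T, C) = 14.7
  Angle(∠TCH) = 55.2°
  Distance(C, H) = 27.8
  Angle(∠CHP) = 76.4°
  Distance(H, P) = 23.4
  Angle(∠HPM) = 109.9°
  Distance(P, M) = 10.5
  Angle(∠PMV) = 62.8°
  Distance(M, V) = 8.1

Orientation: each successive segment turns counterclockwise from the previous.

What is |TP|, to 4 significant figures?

17.53

T is at the origin; TC runs at -50.2° with length 14.7, so C = (9.410, -11.29). ∠TCH = 55.2° gives CH at 74.60° from the x-axis; with |CH| = 27.8, H = (16.79, 15.51). ∠CHP = 76.4° gives HP at 178.2° from the x-axis; with |HP| = 23.4, P = (-6.596, 16.24). Then |TP| = |P − T| = 17.53.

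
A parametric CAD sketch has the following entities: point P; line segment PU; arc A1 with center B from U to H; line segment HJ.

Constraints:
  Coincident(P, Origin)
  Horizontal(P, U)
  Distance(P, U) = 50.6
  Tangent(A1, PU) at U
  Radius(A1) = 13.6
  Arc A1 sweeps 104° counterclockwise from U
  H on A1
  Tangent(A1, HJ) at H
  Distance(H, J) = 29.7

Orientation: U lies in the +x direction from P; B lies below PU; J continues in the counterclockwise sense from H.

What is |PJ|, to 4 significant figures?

63.85

On A1, U sits at bearing 90° from B; a 104° counterclockwise sweep puts H at bearing 194°, so H = B + 13.6·(cos 194°, sin 194°) = (37.40, -16.89). A1 meets HJ tangentially, so BH is at right angles to HJ, so HJ runs along (−sin 194°, cos 194°); with |HJ| = 29.7, J = (44.59, -45.71). Then |PJ| = |J − P| = 63.85.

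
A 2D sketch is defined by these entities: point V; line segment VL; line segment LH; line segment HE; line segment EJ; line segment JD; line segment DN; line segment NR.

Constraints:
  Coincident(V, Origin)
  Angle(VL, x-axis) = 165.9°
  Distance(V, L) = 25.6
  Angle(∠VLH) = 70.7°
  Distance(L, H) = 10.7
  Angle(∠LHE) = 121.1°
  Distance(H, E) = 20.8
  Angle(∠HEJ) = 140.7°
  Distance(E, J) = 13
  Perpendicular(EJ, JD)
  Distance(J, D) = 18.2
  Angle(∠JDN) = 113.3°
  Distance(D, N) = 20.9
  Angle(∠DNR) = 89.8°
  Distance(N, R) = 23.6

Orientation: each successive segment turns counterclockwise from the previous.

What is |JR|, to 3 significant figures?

28.8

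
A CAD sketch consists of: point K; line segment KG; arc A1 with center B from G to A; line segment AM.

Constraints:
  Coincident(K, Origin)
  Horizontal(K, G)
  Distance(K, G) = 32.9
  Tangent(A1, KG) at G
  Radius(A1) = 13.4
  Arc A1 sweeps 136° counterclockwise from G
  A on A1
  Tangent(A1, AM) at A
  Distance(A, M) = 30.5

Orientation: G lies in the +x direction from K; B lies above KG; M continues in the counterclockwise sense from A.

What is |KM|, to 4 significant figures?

48.65

K is at the origin; K and G share the same y with |KG| = 32.9 and G on the +x side, so G = (32.90, 0.000). Since A1 is tangent to KG there, BG ⟂ KG, so B = G + (0, 13.4) = (32.90, 13.40). On A1, G sits at bearing -90° from B; a 136° counterclockwise sweep puts A at bearing 46°, so A = B + 13.4·(cos 46°, sin 46°) = (42.21, 23.04). Tangency of A1 to AM means the radius BA is perpendicular to AM, so AM runs along (−sin 46°, cos 46°); with |AM| = 30.5, M = (20.27, 44.23). Then |KM| = |M − K| = 48.65.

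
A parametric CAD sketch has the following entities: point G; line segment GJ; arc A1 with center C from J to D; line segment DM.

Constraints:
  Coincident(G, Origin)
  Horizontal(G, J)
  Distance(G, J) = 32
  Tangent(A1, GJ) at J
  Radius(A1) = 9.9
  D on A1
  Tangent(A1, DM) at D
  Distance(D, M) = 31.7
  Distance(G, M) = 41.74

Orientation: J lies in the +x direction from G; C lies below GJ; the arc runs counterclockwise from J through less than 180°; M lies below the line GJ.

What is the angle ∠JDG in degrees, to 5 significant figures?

121.98°

G is at the origin; G and J share the same y with |GJ| = 32.0 and J on the +x side, so J = (32.000, 0.0000). A1 meets GJ tangentially, so CJ is at right angles to GJ, so C = J + (0, -9.9) = (32.000, -9.9000). Since CD ⟂ DM (tangency), |CM| = √(9.9² + 31.7²) = 33.210 regardless of where D sits on A1. So M lies on both circle(G, 41.74) and circle(C, 33.210); the below-GJ intersection is M = (15.535, -38.741). D is the foot of the tangent from M: D = (22.330, -7.7780).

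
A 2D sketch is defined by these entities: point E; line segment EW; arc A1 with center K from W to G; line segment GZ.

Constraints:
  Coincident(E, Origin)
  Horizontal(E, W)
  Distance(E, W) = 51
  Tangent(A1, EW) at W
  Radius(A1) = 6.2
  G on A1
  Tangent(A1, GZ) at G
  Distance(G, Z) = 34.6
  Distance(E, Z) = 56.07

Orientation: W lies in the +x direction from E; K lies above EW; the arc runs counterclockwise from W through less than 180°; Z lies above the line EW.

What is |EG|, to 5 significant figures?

57.177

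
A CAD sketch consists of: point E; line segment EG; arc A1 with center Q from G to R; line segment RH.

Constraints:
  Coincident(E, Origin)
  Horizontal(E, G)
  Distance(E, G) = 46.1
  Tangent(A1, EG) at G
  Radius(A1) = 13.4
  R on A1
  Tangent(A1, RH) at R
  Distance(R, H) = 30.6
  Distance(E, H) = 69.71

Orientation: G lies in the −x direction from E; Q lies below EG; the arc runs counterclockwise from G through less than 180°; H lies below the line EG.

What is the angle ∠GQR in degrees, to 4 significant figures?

103.2°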